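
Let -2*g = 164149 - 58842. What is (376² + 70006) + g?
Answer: 317457/2 ≈ 1.5873e+5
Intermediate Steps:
g = -105307/2 (g = -(164149 - 58842)/2 = -½*105307 = -105307/2 ≈ -52654.)
(376² + 70006) + g = (376² + 70006) - 105307/2 = (141376 + 70006) - 105307/2 = 211382 - 105307/2 = 317457/2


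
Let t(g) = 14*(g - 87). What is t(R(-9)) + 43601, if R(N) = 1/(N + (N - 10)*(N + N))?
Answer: 14113553/333 ≈ 42383.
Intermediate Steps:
R(N) = 1/(N + 2*N*(-10 + N)) (R(N) = 1/(N + (-10 + N)*(2*N)) = 1/(N + 2*N*(-10 + N)))
t(g) = -1218 + 14*g (t(g) = 14*(-87 + g) = -1218 + 14*g)
t(R(-9)) + 43601 = (-1218 + 14*(1/((-9)*(-19 + 2*(-9))))) + 43601 = (-1218 + 14*(-1/(9*(-19 - 18)))) + 43601 = (-1218 + 14*(-1/9/(-37))) + 43601 = (-1218 + 14*(-1/9*(-1/37))) + 43601 = (-1218 + 14*(1/333)) + 43601 = (-1218 + 14/333) + 43601 = -405580/333 + 43601 = 14113553/333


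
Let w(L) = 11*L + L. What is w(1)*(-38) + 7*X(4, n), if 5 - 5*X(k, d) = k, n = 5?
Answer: -2273/5 ≈ -454.60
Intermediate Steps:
X(k, d) = 1 - k/5
w(L) = 12*L
w(1)*(-38) + 7*X(4, n) = (12*1)*(-38) + 7*(1 - 1/5*4) = 12*(-38) + 7*(1 - 4/5) = -456 + 7*(1/5) = -456 + 7/5 = -2273/5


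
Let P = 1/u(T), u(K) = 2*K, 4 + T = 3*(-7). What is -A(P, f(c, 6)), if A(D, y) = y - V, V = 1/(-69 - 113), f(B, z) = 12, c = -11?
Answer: -2185/182 ≈ -12.005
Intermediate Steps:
T = -25 (T = -4 + 3*(-7) = -4 - 21 = -25)
V = -1/182 (V = 1/(-182) = -1/182 ≈ -0.0054945)
P = -1/50 (P = 1/(2*(-25)) = 1/(-50) = -1/50 ≈ -0.020000)
A(D, y) = 1/182 + y (A(D, y) = y - 1*(-1/182) = y + 1/182 = 1/182 + y)
-A(P, f(c, 6)) = -(1/182 + 12) = -1*2185/182 = -2185/182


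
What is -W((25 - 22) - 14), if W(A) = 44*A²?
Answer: -5324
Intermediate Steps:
-W((25 - 22) - 14) = -44*((25 - 22) - 14)² = -44*(3 - 14)² = -44*(-11)² = -44*121 = -1*5324 = -5324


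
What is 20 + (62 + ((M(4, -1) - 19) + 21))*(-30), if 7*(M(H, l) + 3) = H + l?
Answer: -12760/7 ≈ -1822.9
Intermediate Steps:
M(H, l) = -3 + H/7 + l/7 (M(H, l) = -3 + (H + l)/7 = -3 + (H/7 + l/7) = -3 + H/7 + l/7)
20 + (62 + ((M(4, -1) - 19) + 21))*(-30) = 20 + (62 + (((-3 + (⅐)*4 + (⅐)*(-1)) - 19) + 21))*(-30) = 20 + (62 + (((-3 + 4/7 - ⅐) - 19) + 21))*(-30) = 20 + (62 + ((-18/7 - 19) + 21))*(-30) = 20 + (62 + (-151/7 + 21))*(-30) = 20 + (62 - 4/7)*(-30) = 20 + (430/7)*(-30) = 20 - 12900/7 = -12760/7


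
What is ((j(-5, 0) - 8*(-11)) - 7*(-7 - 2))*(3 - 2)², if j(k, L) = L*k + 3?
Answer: 154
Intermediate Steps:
j(k, L) = 3 + L*k
((j(-5, 0) - 8*(-11)) - 7*(-7 - 2))*(3 - 2)² = (((3 + 0*(-5)) - 8*(-11)) - 7*(-7 - 2))*(3 - 2)² = (((3 + 0) + 88) - 7*(-9))*1² = ((3 + 88) + 63)*1 = (91 + 63)*1 = 154*1 = 154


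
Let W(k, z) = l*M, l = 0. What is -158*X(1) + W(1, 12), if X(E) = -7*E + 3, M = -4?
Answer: 632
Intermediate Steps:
W(k, z) = 0 (W(k, z) = 0*(-4) = 0)
X(E) = 3 - 7*E
-158*X(1) + W(1, 12) = -158*(3 - 7*1) + 0 = -158*(3 - 7) + 0 = -158*(-4) + 0 = 632 + 0 = 632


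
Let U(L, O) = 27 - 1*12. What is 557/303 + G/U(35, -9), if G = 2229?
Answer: 227914/1515 ≈ 150.44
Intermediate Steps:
U(L, O) = 15 (U(L, O) = 27 - 12 = 15)
557/303 + G/U(35, -9) = 557/303 + 2229/15 = 557*(1/303) + 2229*(1/15) = 557/303 + 743/5 = 227914/1515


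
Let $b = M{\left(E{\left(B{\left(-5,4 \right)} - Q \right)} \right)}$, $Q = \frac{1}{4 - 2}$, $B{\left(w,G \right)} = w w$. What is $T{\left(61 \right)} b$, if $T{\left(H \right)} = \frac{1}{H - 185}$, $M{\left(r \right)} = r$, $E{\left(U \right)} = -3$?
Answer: $\frac{3}{124} \approx 0.024194$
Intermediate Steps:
$B{\left(w,G \right)} = w^{2}$
$Q = \frac{1}{2} \approx 0.5$
$b = -3$
$T{\left(H \right)} = \frac{1}{-185 + H}$
$T{\left(61 \right)} b = \frac{1}{-185 + 61} \left(-3\right) = \frac{1}{-124} \left(-3\right) = \left(- \frac{1}{124}\right) \left(-3\right) = \frac{3}{124}$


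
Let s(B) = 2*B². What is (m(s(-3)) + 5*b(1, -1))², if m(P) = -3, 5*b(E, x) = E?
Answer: 4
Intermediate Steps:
b(E, x) = E/5
(m(s(-3)) + 5*b(1, -1))² = (-3 + 5*((⅕)*1))² = (-3 + 5*(⅕))² = (-3 + 1)² = (-2)² = 4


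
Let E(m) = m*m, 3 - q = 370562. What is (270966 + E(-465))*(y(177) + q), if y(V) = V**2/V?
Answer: -180446776962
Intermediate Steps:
q = -370559 (q = 3 - 1*370562 = 3 - 370562 = -370559)
y(V) = V
E(m) = m**2
(270966 + E(-465))*(y(177) + q) = (270966 + (-465)**2)*(177 - 370559) = (270966 + 216225)*(-370382) = 487191*(-370382) = -180446776962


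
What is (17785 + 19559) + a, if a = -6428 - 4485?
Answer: 26431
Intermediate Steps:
a = -10913
(17785 + 19559) + a = (17785 + 19559) - 10913 = 37344 - 10913 = 26431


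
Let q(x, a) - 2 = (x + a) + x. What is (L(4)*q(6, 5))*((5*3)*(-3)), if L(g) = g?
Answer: -3420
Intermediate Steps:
q(x, a) = 2 + a + 2*x (q(x, a) = 2 + ((x + a) + x) = 2 + ((a + x) + x) = 2 + (a + 2*x) = 2 + a + 2*x)
(L(4)*q(6, 5))*((5*3)*(-3)) = (4*(2 + 5 + 2*6))*((5*3)*(-3)) = (4*(2 + 5 + 12))*(15*(-3)) = (4*19)*(-45) = 76*(-45) = -3420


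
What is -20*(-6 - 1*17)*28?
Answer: 12880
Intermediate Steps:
-20*(-6 - 1*17)*28 = -20*(-6 - 17)*28 = -20*(-23)*28 = 460*28 = 12880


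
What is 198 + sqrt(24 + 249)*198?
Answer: 198 + 198*sqrt(273) ≈ 3469.5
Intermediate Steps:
198 + sqrt(24 + 249)*198 = 198 + sqrt(273)*198 = 198 + 198*sqrt(273)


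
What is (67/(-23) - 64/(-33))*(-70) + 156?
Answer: 170134/759 ≈ 224.16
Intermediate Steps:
(67/(-23) - 64/(-33))*(-70) + 156 = (67*(-1/23) - 64*(-1/33))*(-70) + 156 = (-67/23 + 64/33)*(-70) + 156 = -739/759*(-70) + 156 = 51730/759 + 156 = 170134/759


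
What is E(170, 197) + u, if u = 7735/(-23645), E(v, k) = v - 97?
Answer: 343670/4729 ≈ 72.673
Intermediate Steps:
E(v, k) = -97 + v
u = -1547/4729 (u = 7735*(-1/23645) = -1547/4729 ≈ -0.32713)
E(170, 197) + u = (-97 + 170) - 1547/4729 = 73 - 1547/4729 = 343670/4729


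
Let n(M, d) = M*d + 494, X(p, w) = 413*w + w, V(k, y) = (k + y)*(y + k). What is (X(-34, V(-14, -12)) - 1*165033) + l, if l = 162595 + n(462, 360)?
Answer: 444240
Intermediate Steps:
V(k, y) = (k + y)² (V(k, y) = (k + y)*(k + y) = (k + y)²)
X(p, w) = 414*w
n(M, d) = 494 + M*d
l = 329409 (l = 162595 + (494 + 462*360) = 162595 + (494 + 166320) = 162595 + 166814 = 329409)
(X(-34, V(-14, -12)) - 1*165033) + l = (414*(-14 - 12)² - 1*165033) + 329409 = (414*(-26)² - 165033) + 329409 = (414*676 - 165033) + 329409 = (279864 - 165033) + 329409 = 114831 + 329409 = 444240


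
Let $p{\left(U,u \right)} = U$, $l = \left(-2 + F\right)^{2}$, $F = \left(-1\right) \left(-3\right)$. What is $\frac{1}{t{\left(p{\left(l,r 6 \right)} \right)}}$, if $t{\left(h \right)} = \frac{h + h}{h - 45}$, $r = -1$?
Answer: $-22$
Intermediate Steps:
$F = 3$
$l = 1$ ($l = \left(-2 + 3\right)^{2} = 1^{2} = 1$)
$t{\left(h \right)} = \frac{2 h}{-45 + h}$
$\frac{1}{t{\left(p{\left(l,r 6 \right)} \right)}} = \frac{1}{2 \cdot 1 \frac{1}{-45 + 1}} = \frac{1}{2 \cdot 1 \frac{1}{-44}} = \frac{1}{2 \cdot 1 \left(- \frac{1}{44}\right)} = \frac{1}{- \frac{1}{22}} = -22$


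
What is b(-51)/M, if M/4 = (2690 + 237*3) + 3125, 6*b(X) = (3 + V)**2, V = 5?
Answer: 4/9789 ≈ 0.00040862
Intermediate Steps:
b(X) = 32/3 (b(X) = (3 + 5)**2/6 = (1/6)*8**2 = (1/6)*64 = 32/3)
M = 26104 (M = 4*((2690 + 237*3) + 3125) = 4*((2690 + 711) + 3125) = 4*(3401 + 3125) = 4*6526 = 26104)
b(-51)/M = (32/3)/26104 = (32/3)*(1/26104) = 4/9789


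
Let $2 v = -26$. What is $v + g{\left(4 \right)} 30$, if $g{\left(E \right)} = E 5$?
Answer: $587$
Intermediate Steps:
$v = -13$ ($v = \frac{1}{2} \left(-26\right) = -13$)
$g{\left(E \right)} = 5 E$
$v + g{\left(4 \right)} 30 = -13 + 5 \cdot 4 \cdot 30 = -13 + 20 \cdot 30 = -13 + 600 = 587$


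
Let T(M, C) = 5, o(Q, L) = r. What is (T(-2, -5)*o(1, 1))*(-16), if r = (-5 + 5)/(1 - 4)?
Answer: 0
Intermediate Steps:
r = 0 (r = 0/(-3) = 0*(-⅓) = 0)
o(Q, L) = 0
(T(-2, -5)*o(1, 1))*(-16) = (5*0)*(-16) = 0*(-16) = 0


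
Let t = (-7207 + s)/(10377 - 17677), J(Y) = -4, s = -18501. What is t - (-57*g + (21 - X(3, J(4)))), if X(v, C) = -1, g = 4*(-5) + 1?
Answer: -2010198/1825 ≈ -1101.5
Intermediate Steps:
t = 6427/1825 (t = (-7207 - 18501)/(10377 - 17677) = -25708/(-7300) = -25708*(-1/7300) = 6427/1825 ≈ 3.5216)
g = -19 (g = -20 + 1 = -19)
t - (-57*g + (21 - X(3, J(4)))) = 6427/1825 - (-57*(-19) + (21 - 1*(-1))) = 6427/1825 - (1083 + (21 + 1)) = 6427/1825 - (1083 + 22) = 6427/1825 - 1*1105 = 6427/1825 - 1105 = -2010198/1825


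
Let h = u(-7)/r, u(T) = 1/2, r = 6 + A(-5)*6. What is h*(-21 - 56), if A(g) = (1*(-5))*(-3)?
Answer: -77/192 ≈ -0.40104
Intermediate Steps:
A(g) = 15 (A(g) = -5*(-3) = 15)
r = 96 (r = 6 + 15*6 = 6 + 90 = 96)
u(T) = ½
h = 1/192 (h = (½)/96 = (½)*(1/96) = 1/192 ≈ 0.0052083)
h*(-21 - 56) = (-21 - 56)/192 = (1/192)*(-77) = -77/192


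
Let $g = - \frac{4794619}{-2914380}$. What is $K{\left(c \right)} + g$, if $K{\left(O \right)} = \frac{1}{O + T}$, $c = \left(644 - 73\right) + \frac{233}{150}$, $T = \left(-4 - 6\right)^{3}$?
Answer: $\frac{306979429423}{186861302460} \approx 1.6428$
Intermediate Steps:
$T = -1000$ ($T = \left(-4 - 6\right)^{3} = \left(-10\right)^{3} = -1000$)
$c = \frac{85883}{150}$ ($c = 571 + 233 \cdot \frac{1}{150} = 571 + \frac{233}{150} = \frac{85883}{150} \approx 572.55$)
$K{\left(O \right)} = \frac{1}{-1000 + O}$ ($K{\left(O \right)} = \frac{1}{O - 1000} = \frac{1}{-1000 + O}$)
$g = \frac{4794619}{2914380}$ ($g = \left(-4794619\right) \left(- \frac{1}{2914380}\right) = \frac{4794619}{2914380} \approx 1.6452$)
$K{\left(c \right)} + g = \frac{1}{-1000 + \frac{85883}{150}} + \frac{4794619}{2914380} = \frac{1}{- \frac{64117}{150}} + \frac{4794619}{2914380} = - \frac{150}{64117} + \frac{4794619}{2914380} = \frac{306979429423}{186861302460}$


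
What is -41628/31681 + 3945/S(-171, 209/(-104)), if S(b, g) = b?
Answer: -44033311/1805817 ≈ -24.384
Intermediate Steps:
-41628/31681 + 3945/S(-171, 209/(-104)) = -41628/31681 + 3945/(-171) = -41628*1/31681 + 3945*(-1/171) = -41628/31681 - 1315/57 = -44033311/1805817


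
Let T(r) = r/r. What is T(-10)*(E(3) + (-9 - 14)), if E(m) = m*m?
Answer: -14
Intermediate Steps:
E(m) = m**2
T(r) = 1
T(-10)*(E(3) + (-9 - 14)) = 1*(3**2 + (-9 - 14)) = 1*(9 - 23) = 1*(-14) = -14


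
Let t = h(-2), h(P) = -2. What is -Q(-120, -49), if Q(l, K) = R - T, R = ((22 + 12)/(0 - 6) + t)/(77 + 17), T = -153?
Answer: -43123/282 ≈ -152.92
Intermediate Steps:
t = -2
R = -23/282 (R = ((22 + 12)/(0 - 6) - 2)/(77 + 17) = (34/(-6) - 2)/94 = (34*(-1/6) - 2)*(1/94) = (-17/3 - 2)*(1/94) = -23/3*1/94 = -23/282 ≈ -0.081560)
Q(l, K) = 43123/282 (Q(l, K) = -23/282 - 1*(-153) = -23/282 + 153 = 43123/282)
-Q(-120, -49) = -1*43123/282 = -43123/282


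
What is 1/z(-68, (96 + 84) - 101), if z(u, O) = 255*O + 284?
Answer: 1/20429 ≈ 4.8950e-5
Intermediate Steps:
z(u, O) = 284 + 255*O
1/z(-68, (96 + 84) - 101) = 1/(284 + 255*((96 + 84) - 101)) = 1/(284 + 255*(180 - 101)) = 1/(284 + 255*79) = 1/(284 + 20145) = 1/20429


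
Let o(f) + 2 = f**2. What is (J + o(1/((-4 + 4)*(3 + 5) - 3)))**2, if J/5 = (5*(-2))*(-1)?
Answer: 187489/81 ≈ 2314.7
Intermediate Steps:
J = 50 (J = 5*((5*(-2))*(-1)) = 5*(-10*(-1)) = 5*10 = 50)
o(f) = -2 + f**2
(J + o(1/((-4 + 4)*(3 + 5) - 3)))**2 = (50 + (-2 + (1/((-4 + 4)*(3 + 5) - 3))**2))**2 = (50 + (-2 + (1/(0*8 - 3))**2))**2 = (50 + (-2 + (1/(0 - 3))**2))**2 = (50 + (-2 + (1/(-3))**2))**2 = (50 + (-2 + (-1/3)**2))**2 = (50 + (-2 + 1/9))**2 = (50 - 17/9)**2 = (433/9)**2 = 187489/81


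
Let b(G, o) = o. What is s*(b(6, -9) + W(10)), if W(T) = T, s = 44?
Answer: 44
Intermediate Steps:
s*(b(6, -9) + W(10)) = 44*(-9 + 10) = 44*1 = 44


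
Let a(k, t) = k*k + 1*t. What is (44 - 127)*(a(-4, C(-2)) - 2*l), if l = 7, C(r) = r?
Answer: 0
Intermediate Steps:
a(k, t) = t + k**2 (a(k, t) = k**2 + t = t + k**2)
(44 - 127)*(a(-4, C(-2)) - 2*l) = (44 - 127)*((-2 + (-4)**2) - 2*7) = -83*((-2 + 16) - 14) = -83*(14 - 14) = -83*0 = 0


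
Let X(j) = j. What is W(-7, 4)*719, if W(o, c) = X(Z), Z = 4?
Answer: 2876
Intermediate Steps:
W(o, c) = 4
W(-7, 4)*719 = 4*719 = 2876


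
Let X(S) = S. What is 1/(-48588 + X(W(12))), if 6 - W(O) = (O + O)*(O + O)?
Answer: -1/49158 ≈ -2.0343e-5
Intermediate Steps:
W(O) = 6 - 4*O² (W(O) = 6 - (O + O)*(O + O) = 6 - 2*O*2*O = 6 - 4*O²)
1/(-48588 + X(W(12))) = 1/(-48588 + (6 - 4*12²)) = 1/(-48588 + (6 - 4*144)) = 1/(-48588 + (6 - 576)) = 1/(-48588 - 570) = 1/(-49158) = -1/49158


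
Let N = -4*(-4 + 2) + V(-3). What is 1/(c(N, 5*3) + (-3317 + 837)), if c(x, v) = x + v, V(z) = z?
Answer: -1/2460 ≈ -0.00040650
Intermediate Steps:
N = 5 (N = -4*(-4 + 2) - 3 = -4*(-2) - 3 = 8 - 3 = 5)
c(x, v) = v + x
1/(c(N, 5*3) + (-3317 + 837)) = 1/((5*3 + 5) + (-3317 + 837)) = 1/((15 + 5) - 2480) = 1/(20 - 2480) = 1/(-2460) = -1/2460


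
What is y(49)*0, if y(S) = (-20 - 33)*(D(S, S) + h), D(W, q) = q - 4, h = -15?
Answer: 0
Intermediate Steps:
D(W, q) = -4 + q
y(S) = 1007 - 53*S (y(S) = (-20 - 33)*((-4 + S) - 15) = -53*(-19 + S) = 1007 - 53*S)
y(49)*0 = (1007 - 53*49)*0 = (1007 - 2597)*0 = -1590*0 = 0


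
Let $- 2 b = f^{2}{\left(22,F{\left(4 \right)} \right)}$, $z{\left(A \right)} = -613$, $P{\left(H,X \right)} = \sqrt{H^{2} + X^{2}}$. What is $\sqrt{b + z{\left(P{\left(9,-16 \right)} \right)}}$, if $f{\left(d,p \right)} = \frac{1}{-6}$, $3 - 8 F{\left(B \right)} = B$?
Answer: $\frac{i \sqrt{88274}}{12} \approx 24.759 i$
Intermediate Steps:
$F{\left(B \right)} = \frac{3}{8} - \frac{B}{8}$
$f{\left(d,p \right)} = - \frac{1}{6}$
$b = - \frac{1}{72}$ ($b = - \frac{\left(- \frac{1}{6}\right)^{2}}{2} = \left(- \frac{1}{2}\right) \frac{1}{36} = - \frac{1}{72} \approx -0.013889$)
$\sqrt{b + z{\left(P{\left(9,-16 \right)} \right)}} = \sqrt{- \frac{1}{72} - 613} = \sqrt{- \frac{44137}{72}} = \frac{i \sqrt{88274}}{12}$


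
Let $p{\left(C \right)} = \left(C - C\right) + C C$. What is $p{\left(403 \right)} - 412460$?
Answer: $-250051$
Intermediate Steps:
$p{\left(C \right)} = C^{2}$ ($p{\left(C \right)} = 0 + C^{2} = C^{2}$)
$p{\left(403 \right)} - 412460 = 403^{2} - 412460 = 162409 - 412460 = -250051$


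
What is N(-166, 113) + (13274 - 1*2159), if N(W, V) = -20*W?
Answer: 14435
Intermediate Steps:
N(-166, 113) + (13274 - 1*2159) = -20*(-166) + (13274 - 1*2159) = 3320 + (13274 - 2159) = 3320 + 11115 = 14435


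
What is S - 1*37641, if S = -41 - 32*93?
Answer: -40658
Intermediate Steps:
S = -3017 (S = -41 - 2976 = -3017)
S - 1*37641 = -3017 - 1*37641 = -3017 - 37641 = -40658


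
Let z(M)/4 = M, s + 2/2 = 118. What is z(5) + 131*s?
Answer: 15347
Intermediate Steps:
s = 117 (s = -1 + 118 = 117)
z(M) = 4*M
z(5) + 131*s = 4*5 + 131*117 = 20 + 15327 = 15347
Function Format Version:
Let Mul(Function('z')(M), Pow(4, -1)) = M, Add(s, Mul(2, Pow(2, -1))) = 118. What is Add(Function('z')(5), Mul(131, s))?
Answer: 15347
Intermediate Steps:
s = 117 (s = Add(-1, 118) = 117)
Function('z')(M) = Mul(4, M)
Add(Function('z')(5), Mul(131, s)) = Add(Mul(4, 5), Mul(131, 117)) = Add(20, 15327) = 15347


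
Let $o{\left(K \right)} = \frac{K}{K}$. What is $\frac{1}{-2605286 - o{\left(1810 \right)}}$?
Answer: $- \frac{1}{2605287} \approx -3.8383 \cdot 10^{-7}$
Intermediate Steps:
$o{\left(K \right)} = 1$
$\frac{1}{-2605286 - o{\left(1810 \right)}} = \frac{1}{-2605286 - 1} = \frac{1}{-2605287} = - \frac{1}{2605287}$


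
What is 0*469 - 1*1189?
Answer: -1189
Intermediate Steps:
0*469 - 1*1189 = 0 - 1189 = -1189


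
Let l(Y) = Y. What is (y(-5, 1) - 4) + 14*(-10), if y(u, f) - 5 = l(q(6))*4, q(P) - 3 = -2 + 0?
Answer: -135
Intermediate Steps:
q(P) = 1 (q(P) = 3 + (-2 + 0) = 3 - 2 = 1)
y(u, f) = 9 (y(u, f) = 5 + 1*4 = 5 + 4 = 9)
(y(-5, 1) - 4) + 14*(-10) = (9 - 4) + 14*(-10) = 5 - 140 = -135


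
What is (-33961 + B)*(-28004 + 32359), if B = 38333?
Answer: 19040060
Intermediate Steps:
(-33961 + B)*(-28004 + 32359) = (-33961 + 38333)*(-28004 + 32359) = 4372*4355 = 19040060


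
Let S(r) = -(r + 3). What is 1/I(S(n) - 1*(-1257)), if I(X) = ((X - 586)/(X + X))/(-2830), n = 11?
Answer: -7035380/657 ≈ -10708.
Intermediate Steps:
S(r) = -3 - r (S(r) = -(3 + r) = -3 - r)
I(X) = -(-586 + X)/(5660*X) (I(X) = ((-586 + X)/((2*X)))*(-1/2830) = ((-586 + X)*(1/(2*X)))*(-1/2830) = ((-586 + X)/(2*X))*(-1/2830) = -(-586 + X)/(5660*X))
1/I(S(n) - 1*(-1257)) = 1/((586 - ((-3 - 1*11) - 1*(-1257)))/(5660*((-3 - 1*11) - 1*(-1257)))) = 1/((586 - ((-3 - 11) + 1257))/(5660*((-3 - 11) + 1257))) = 1/((586 - (-14 + 1257))/(5660*(-14 + 1257))) = 1/((1/5660)*(586 - 1*1243)/1243) = 1/((1/5660)*(1/1243)*(586 - 1243)) = 1/((1/5660)*(1/1243)*(-657)) = 1/(-657/7035380) = -7035380/657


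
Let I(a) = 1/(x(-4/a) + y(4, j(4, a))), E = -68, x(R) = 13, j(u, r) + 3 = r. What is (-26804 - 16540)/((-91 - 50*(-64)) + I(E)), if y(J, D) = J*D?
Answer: -1957704/140423 ≈ -13.941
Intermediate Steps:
j(u, r) = -3 + r
y(J, D) = D*J
I(a) = 1/(1 + 4*a) (I(a) = 1/(13 + (-3 + a)*4) = 1/(13 + (-12 + 4*a)) = 1/(1 + 4*a))
(-26804 - 16540)/((-91 - 50*(-64)) + I(E)) = (-26804 - 16540)/((-91 - 50*(-64)) + 1/(1 + 4*(-68))) = -43344/((-91 + 3200) + 1/(1 - 272)) = -43344/(3109 + 1/(-271)) = -43344/(3109 - 1/271) = -43344/842538/271 = -43344*271/842538 = -1957704/140423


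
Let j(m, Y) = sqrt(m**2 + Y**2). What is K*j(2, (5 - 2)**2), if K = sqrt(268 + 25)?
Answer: sqrt(24905) ≈ 157.81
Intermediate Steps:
j(m, Y) = sqrt(Y**2 + m**2)
K = sqrt(293) ≈ 17.117
K*j(2, (5 - 2)**2) = sqrt(293)*sqrt(((5 - 2)**2)**2 + 2**2) = sqrt(293)*sqrt((3**2)**2 + 4) = sqrt(293)*sqrt(9**2 + 4) = sqrt(293)*sqrt(81 + 4) = sqrt(293)*sqrt(85) = sqrt(24905)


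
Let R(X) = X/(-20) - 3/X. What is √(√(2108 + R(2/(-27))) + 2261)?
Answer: √(508725 + 80*√16995)/15 ≈ 48.035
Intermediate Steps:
R(X) = -3/X - X/20 (R(X) = X*(-1/20) - 3/X = -X/20 - 3/X = -3/X - X/20)
√(√(2108 + R(2/(-27))) + 2261) = √(√(2108 + (-3/(2/(-27)) - 1/(10*(-27)))) + 2261) = √(√(2108 + (-3/(2*(-1/27)) - (-1)/(10*27))) + 2261) = √(√(2108 + (-3/(-2/27) - 1/20*(-2/27))) + 2261) = √(√(2108 + (-3*(-27/2) + 1/270)) + 2261) = √(√(2108 + (81/2 + 1/270)) + 2261) = √(√(2108 + 5468/135) + 2261) = √(√(290048/135) + 2261) = √(16*√16995/45 + 2261) = √(2261 + 16*√16995/45)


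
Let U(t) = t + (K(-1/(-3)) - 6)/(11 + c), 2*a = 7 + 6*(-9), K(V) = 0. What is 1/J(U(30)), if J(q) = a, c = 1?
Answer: -2/47 ≈ -0.042553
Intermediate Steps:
a = -47/2 (a = (7 + 6*(-9))/2 = (7 - 54)/2 = (1/2)*(-47) = -47/2 ≈ -23.500)
U(t) = -1/2 + t (U(t) = t + (0 - 6)/(11 + 1) = t - 6/12 = t - 6*1/12 = t - 1/2 = -1/2 + t)
J(q) = -47/2
1/J(U(30)) = 1/(-47/2) = -2/47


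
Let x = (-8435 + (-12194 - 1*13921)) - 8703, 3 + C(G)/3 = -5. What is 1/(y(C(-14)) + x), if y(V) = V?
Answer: -1/43277 ≈ -2.3107e-5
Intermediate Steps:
C(G) = -24 (C(G) = -9 + 3*(-5) = -9 - 15 = -24)
x = -43253 (x = (-8435 + (-12194 - 13921)) - 8703 = (-8435 - 26115) - 8703 = -34550 - 8703 = -43253)
1/(y(C(-14)) + x) = 1/(-24 - 43253) = 1/(-43277) = -1/43277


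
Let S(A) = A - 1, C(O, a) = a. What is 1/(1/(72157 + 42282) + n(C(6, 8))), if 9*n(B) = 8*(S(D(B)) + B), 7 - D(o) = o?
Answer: 343317/1831027 ≈ 0.18750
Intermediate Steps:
D(o) = 7 - o
S(A) = -1 + A
n(B) = 16/3 (n(B) = (8*((-1 + (7 - B)) + B))/9 = (8*((6 - B) + B))/9 = (8*6)/9 = (⅑)*48 = 16/3)
1/(1/(72157 + 42282) + n(C(6, 8))) = 1/(1/(72157 + 42282) + 16/3) = 1/(1/114439 + 16/3) = 1/(1831027/343317) = 343317/1831027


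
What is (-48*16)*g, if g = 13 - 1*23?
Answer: 7680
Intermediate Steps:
g = -10 (g = 13 - 23 = -10)
(-48*16)*g = -48*16*(-10) = -768*(-10) = 7680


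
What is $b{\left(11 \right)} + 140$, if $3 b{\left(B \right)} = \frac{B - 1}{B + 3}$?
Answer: $\frac{2945}{21} \approx 140.24$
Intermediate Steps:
$b{\left(B \right)} = \frac{-1 + B}{3 \left(3 + B\right)}$ ($b{\left(B \right)} = \frac{\left(B - 1\right) \frac{1}{B + 3}}{3} = \frac{\left(-1 + B\right) \frac{1}{3 + B}}{3} = \frac{\frac{1}{3 + B} \left(-1 + B\right)}{3} = \frac{-1 + B}{3 \left(3 + B\right)}$)
$b{\left(11 \right)} + 140 = \frac{-1 + 11}{3 \left(3 + 11\right)} + 140 = \frac{1}{3} \cdot \frac{1}{14} \cdot 10 + 140 = \frac{5}{21} + 140 = \frac{2945}{21}$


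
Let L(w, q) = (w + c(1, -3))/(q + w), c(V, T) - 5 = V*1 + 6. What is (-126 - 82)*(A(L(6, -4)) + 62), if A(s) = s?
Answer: -14768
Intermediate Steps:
c(V, T) = 11 + V (c(V, T) = 5 + (V*1 + 6) = 5 + (V + 6) = 5 + (6 + V) = 11 + V)
L(w, q) = (12 + w)/(q + w) (L(w, q) = (w + (11 + 1))/(q + w) = (w + 12)/(q + w) = (12 + w)/(q + w))
(-126 - 82)*(A(L(6, -4)) + 62) = (-126 - 82)*((12 + 6)/(-4 + 6) + 62) = -208*(18/2 + 62) = -208*((½)*18 + 62) = -208*(9 + 62) = -208*71 = -14768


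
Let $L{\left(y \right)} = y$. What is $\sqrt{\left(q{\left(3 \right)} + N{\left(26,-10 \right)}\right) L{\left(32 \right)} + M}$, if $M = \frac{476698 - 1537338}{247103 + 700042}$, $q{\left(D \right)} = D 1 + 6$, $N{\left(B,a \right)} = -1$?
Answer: $\frac{4 \sqrt{571622086974}}{189429} \approx 15.965$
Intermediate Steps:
$q{\left(D \right)} = 6 + D$ ($q{\left(D \right)} = D + 6 = 6 + D$)
$M = - \frac{212128}{189429}$ ($M = - \frac{1060640}{947145} = \left(-1060640\right) \frac{1}{947145} = - \frac{212128}{189429} \approx -1.1198$)
$\sqrt{\left(q{\left(3 \right)} + N{\left(26,-10 \right)}\right) L{\left(32 \right)} + M} = \sqrt{\left(\left(6 + 3\right) - 1\right) 32 - \frac{212128}{189429}} = \sqrt{\left(9 - 1\right) 32 - \frac{212128}{189429}} = \sqrt{8 \cdot 32 - \frac{212128}{189429}} = \sqrt{256 - \frac{212128}{189429}} = \sqrt{\frac{48281696}{189429}} = \frac{4 \sqrt{571622086974}}{189429}$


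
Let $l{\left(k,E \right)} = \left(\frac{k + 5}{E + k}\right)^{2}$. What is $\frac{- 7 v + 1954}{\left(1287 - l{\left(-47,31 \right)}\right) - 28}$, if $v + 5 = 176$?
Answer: $\frac{48448}{80135} \approx 0.60458$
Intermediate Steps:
$v = 171$ ($v = -5 + 176 = 171$)
$l{\left(k,E \right)} = \frac{\left(5 + k\right)^{2}}{\left(E + k\right)^{2}}$ ($l{\left(k,E \right)} = \left(\frac{5 + k}{E + k}\right)^{2} = \frac{\left(5 + k\right)^{2}}{\left(E + k\right)^{2}}$)
$\frac{- 7 v + 1954}{\left(1287 - l{\left(-47,31 \right)}\right) - 28} = \frac{\left(-7\right) 171 + 1954}{\left(1287 - \frac{\left(5 - 47\right)^{2}}{\left(31 - 47\right)^{2}}\right) - 28} = \frac{-1197 + 1954}{\left(1287 - \frac{\left(-42\right)^{2}}{256}\right) - 28} = \frac{757}{\left(1287 - 1764 \cdot \frac{1}{256}\right) - 28} = \frac{757}{\left(1287 - \frac{441}{64}\right) - 28} = \frac{757}{\frac{81927}{64} - 28} = \frac{757}{\frac{80135}{64}} = 757 \cdot \frac{64}{80135} = \frac{48448}{80135}$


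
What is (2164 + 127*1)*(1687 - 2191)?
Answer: -1154664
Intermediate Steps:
(2164 + 127*1)*(1687 - 2191) = (2164 + 127)*(-504) = 2291*(-504) = -1154664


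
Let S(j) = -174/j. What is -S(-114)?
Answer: -29/19 ≈ -1.5263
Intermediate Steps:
-S(-114) = -(-174)/(-114) = -(-174)*(-1)/114 = -1*29/19 = -29/19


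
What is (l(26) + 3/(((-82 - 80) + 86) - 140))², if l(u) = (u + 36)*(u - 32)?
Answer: 717436225/5184 ≈ 1.3839e+5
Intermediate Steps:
l(u) = (-32 + u)*(36 + u) (l(u) = (36 + u)*(-32 + u) = (-32 + u)*(36 + u))
(l(26) + 3/(((-82 - 80) + 86) - 140))² = ((-1152 + 26² + 4*26) + 3/(((-82 - 80) + 86) - 140))² = ((-1152 + 676 + 104) + 3/((-162 + 86) - 140))² = (-372 + 3/(-76 - 140))² = (-372 + 3/(-216))² = (-372 - 1/216*3)² = (-372 - 1/72)² = (-26785/72)² = 717436225/5184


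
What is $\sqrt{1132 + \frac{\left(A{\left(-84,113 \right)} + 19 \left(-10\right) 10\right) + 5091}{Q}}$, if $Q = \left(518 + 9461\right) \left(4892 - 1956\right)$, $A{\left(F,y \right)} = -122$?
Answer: $\frac{\sqrt{242925230482435522}}{14649172} \approx 33.645$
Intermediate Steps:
$Q = 29298344$ ($Q = 9979 \cdot 2936 = 29298344$)
$\sqrt{1132 + \frac{\left(A{\left(-84,113 \right)} + 19 \left(-10\right) 10\right) + 5091}{Q}} = \sqrt{1132 + \frac{\left(-122 + 19 \left(-10\right) 10\right) + 5091}{29298344}} = \sqrt{1132 + \left(\left(-122 - 1900\right) + 5091\right) \frac{1}{29298344}} = \sqrt{1132 + \left(-2022 + 5091\right) \frac{1}{29298344}} = \sqrt{1132 + 3069 \cdot \frac{1}{29298344}} = \sqrt{1132 + \frac{3069}{29298344}} = \sqrt{\frac{33165728477}{29298344}} = \frac{\sqrt{242925230482435522}}{14649172}$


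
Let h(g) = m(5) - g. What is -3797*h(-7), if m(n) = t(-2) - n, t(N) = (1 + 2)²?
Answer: -41767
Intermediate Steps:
t(N) = 9 (t(N) = 3² = 9)
m(n) = 9 - n
h(g) = 4 - g (h(g) = (9 - 1*5) - g = (9 - 5) - g = 4 - g)
-3797*h(-7) = -3797*(4 - 1*(-7)) = -3797*(4 + 7) = -3797*11 = -41767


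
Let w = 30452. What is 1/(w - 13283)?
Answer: 1/17169 ≈ 5.8245e-5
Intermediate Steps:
1/(w - 13283) = 1/(30452 - 13283) = 1/17169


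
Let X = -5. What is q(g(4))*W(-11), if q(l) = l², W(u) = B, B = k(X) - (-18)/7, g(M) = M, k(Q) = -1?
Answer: 176/7 ≈ 25.143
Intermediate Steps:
B = 11/7 (B = -1 - (-18)/7 = -1 - 1*(-18/7) = -1 + 18/7 = 11/7 ≈ 1.5714)
W(u) = 11/7
q(g(4))*W(-11) = 4²*(11/7) = 16*(11/7) = 176/7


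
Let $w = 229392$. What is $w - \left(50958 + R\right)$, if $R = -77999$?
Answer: $256433$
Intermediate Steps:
$w - \left(50958 + R\right) = 229392 - \left(50958 - 77999\right) = 229392 - -27041 = 229392 + 27041 = 256433$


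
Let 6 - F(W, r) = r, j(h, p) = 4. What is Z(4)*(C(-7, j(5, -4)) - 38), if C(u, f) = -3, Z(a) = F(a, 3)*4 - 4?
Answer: -328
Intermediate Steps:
F(W, r) = 6 - r
Z(a) = 8 (Z(a) = (6 - 1*3)*4 - 4 = (6 - 3)*4 - 4 = 3*4 - 4 = 12 - 4 = 8)
Z(4)*(C(-7, j(5, -4)) - 38) = 8*(-3 - 38) = 8*(-41) = -328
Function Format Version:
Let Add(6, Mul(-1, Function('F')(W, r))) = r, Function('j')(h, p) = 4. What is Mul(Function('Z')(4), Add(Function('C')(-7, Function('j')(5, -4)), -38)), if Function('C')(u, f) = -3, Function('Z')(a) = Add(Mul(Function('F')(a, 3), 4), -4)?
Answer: -328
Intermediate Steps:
Function('F')(W, r) = Add(6, Mul(-1, r))
Function('Z')(a) = 8 (Function('Z')(a) = Add(Mul(Add(6, Mul(-1, 3)), 4), -4) = Add(Mul(Add(6, -3), 4), -4) = Add(Mul(3, 4), -4) = Add(12, -4) = 8)
Mul(Function('Z')(4), Add(Function('C')(-7, Function('j')(5, -4)), -38)) = Mul(8, Add(-3, -38)) = Mul(8, -41) = -328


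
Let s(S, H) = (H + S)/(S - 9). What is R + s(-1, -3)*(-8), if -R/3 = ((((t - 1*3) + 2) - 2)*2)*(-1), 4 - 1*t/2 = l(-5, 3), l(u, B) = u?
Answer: 434/5 ≈ 86.800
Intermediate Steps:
t = 18 (t = 8 - 2*(-5) = 8 + 10 = 18)
s(S, H) = (H + S)/(-9 + S)
R = 90 (R = -3*(((18 - 1*3) + 2) - 2)*2*(-1) = -3*(((18 - 3) + 2) - 2)*2*(-1) = -3*((15 + 2) - 2)*2*(-1) = -3*(17 - 2)*2*(-1) = -3*15*2*(-1) = -90*(-1) = -3*(-30) = 90)
R + s(-1, -3)*(-8) = 90 + ((-3 - 1)/(-9 - 1))*(-8) = 90 + (-4/(-10))*(-8) = 90 - 1/10*(-4)*(-8) = 90 + (2/5)*(-8) = 90 - 16/5 = 434/5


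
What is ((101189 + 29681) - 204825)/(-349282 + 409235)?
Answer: -73955/59953 ≈ -1.2335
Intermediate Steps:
((101189 + 29681) - 204825)/(-349282 + 409235) = (130870 - 204825)/59953 = -73955*1/59953 = -73955/59953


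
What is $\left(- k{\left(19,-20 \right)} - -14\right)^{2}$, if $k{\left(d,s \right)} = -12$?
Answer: $676$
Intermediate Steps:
$\left(- k{\left(19,-20 \right)} - -14\right)^{2} = \left(\left(-1\right) \left(-12\right) - -14\right)^{2} = \left(12 + 14\right)^{2} = 26^{2} = 676$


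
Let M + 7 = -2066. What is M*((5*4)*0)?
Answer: 0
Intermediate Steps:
M = -2073 (M = -7 - 2066 = -2073)
M*((5*4)*0) = -2073*5*4*0 = -41460*0 = -2073*0 = 0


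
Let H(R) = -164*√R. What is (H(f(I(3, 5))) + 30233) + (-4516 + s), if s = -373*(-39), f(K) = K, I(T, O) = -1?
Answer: 40264 - 164*I ≈ 40264.0 - 164.0*I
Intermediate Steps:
s = 14547
(H(f(I(3, 5))) + 30233) + (-4516 + s) = (-164*I + 30233) + (-4516 + 14547) = (-164*I + 30233) + 10031 = (30233 - 164*I) + 10031 = 40264 - 164*I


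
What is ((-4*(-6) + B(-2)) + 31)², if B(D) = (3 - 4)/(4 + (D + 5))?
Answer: 147456/49 ≈ 3009.3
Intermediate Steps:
B(D) = -1/(9 + D) (B(D) = -1/(4 + (5 + D)) = -1/(9 + D))
((-4*(-6) + B(-2)) + 31)² = ((-4*(-6) - 1/(9 - 2)) + 31)² = ((24 - 1/7) + 31)² = ((24 - 1*⅐) + 31)² = ((24 - ⅐) + 31)² = (167/7 + 31)² = (384/7)² = 147456/49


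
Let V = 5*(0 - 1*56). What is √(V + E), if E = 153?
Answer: I*√127 ≈ 11.269*I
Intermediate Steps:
V = -280 (V = 5*(0 - 56) = 5*(-56) = -280)
√(V + E) = √(-280 + 153) = √(-127) = I*√127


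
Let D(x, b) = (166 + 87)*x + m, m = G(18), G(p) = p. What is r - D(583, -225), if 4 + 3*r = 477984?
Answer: 35429/3 ≈ 11810.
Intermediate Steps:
r = 477980/3 (r = -4/3 + (1/3)*477984 = -4/3 + 159328 = 477980/3 ≈ 1.5933e+5)
m = 18
D(x, b) = 18 + 253*x (D(x, b) = (166 + 87)*x + 18 = 253*x + 18 = 18 + 253*x)
r - D(583, -225) = 477980/3 - (18 + 253*583) = 477980/3 - (18 + 147499) = 477980/3 - 1*147517 = 477980/3 - 147517 = 35429/3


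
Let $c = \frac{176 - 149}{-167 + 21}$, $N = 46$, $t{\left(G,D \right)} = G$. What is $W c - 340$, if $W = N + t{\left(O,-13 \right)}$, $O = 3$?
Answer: $- \frac{50963}{146} \approx -349.06$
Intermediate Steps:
$c = - \frac{27}{146}$ ($c = \frac{27}{-146} = 27 \left(- \frac{1}{146}\right) = - \frac{27}{146} \approx -0.18493$)
$W = 49$ ($W = 46 + 3 = 49$)
$W c - 340 = 49 \left(- \frac{27}{146}\right) - 340 = - \frac{1323}{146} - 340 = - \frac{50963}{146}$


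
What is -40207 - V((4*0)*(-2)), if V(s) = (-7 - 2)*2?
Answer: -40189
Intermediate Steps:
V(s) = -18 (V(s) = -9*2 = -18)
-40207 - V((4*0)*(-2)) = -40207 - 1*(-18) = -40207 + 18 = -40189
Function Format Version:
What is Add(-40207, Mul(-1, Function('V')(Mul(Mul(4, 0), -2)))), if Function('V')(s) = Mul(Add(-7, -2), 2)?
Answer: -40189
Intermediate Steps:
Function('V')(s) = -18 (Function('V')(s) = Mul(-9, 2) = -18)
Add(-40207, Mul(-1, Function('V')(Mul(Mul(4, 0), -2)))) = Add(-40207, Mul(-1, -18)) = Add(-40207, 18) = -40189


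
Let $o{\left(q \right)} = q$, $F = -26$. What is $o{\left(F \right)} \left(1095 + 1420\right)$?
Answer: $-65390$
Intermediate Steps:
$o{\left(F \right)} \left(1095 + 1420\right) = - 26 \left(1095 + 1420\right) = \left(-26\right) 2515 = -65390$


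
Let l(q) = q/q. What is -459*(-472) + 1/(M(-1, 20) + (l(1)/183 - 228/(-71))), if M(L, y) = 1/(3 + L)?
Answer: 20924539770/96583 ≈ 2.1665e+5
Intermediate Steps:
l(q) = 1
-459*(-472) + 1/(M(-1, 20) + (l(1)/183 - 228/(-71))) = -459*(-472) + 1/(1/(3 - 1) + (1/183 - 228/(-71))) = 216648 + 1/(1/2 + (1*(1/183) - 228*(-1/71))) = 216648 + 1/(½ + (1/183 + 228/71)) = 216648 + 1/(½ + 41795/12993) = 216648 + 1/(96583/25986) = 216648 + 25986/96583 = 20924539770/96583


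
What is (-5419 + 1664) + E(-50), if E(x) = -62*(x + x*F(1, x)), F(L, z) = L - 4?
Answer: -9955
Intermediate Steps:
F(L, z) = -4 + L
E(x) = 124*x (E(x) = -62*(x + x*(-4 + 1)) = -62*(x + x*(-3)) = -62*(x - 3*x) = -(-124)*x = 124*x)
(-5419 + 1664) + E(-50) = (-5419 + 1664) + 124*(-50) = -3755 - 6200 = -9955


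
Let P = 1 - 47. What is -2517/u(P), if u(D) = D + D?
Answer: 2517/92 ≈ 27.359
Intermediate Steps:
P = -46
u(D) = 2*D
-2517/u(P) = -2517/(2*(-46)) = -2517/(-92) = -2517*(-1/92) = 2517/92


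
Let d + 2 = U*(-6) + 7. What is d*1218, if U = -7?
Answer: 57246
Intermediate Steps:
d = 47 (d = -2 + (-7*(-6) + 7) = -2 + (42 + 7) = -2 + 49 = 47)
d*1218 = 47*1218 = 57246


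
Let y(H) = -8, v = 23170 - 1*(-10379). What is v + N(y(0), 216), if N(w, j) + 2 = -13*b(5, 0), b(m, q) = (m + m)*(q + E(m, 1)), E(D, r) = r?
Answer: 33417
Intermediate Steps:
v = 33549 (v = 23170 + 10379 = 33549)
b(m, q) = 2*m*(1 + q) (b(m, q) = (m + m)*(q + 1) = (2*m)*(1 + q) = 2*m*(1 + q))
N(w, j) = -132 (N(w, j) = -2 - 26*5*(1 + 0) = -2 - 26*5 = -2 - 13*10 = -2 - 130 = -132)
v + N(y(0), 216) = 33549 - 132 = 33417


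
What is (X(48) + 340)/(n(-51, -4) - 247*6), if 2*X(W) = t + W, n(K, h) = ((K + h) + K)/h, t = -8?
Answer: -720/2911 ≈ -0.24734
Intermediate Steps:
n(K, h) = (h + 2*K)/h
X(W) = -4 + W/2 (X(W) = (-8 + W)/2 = -4 + W/2)
(X(48) + 340)/(n(-51, -4) - 247*6) = ((-4 + (½)*48) + 340)/((-4 + 2*(-51))/(-4) - 247*6) = ((-4 + 24) + 340)/(-(-4 - 102)/4 - 1482) = (20 + 340)/(-¼*(-106) - 1482) = 360/(53/2 - 1482) = 360/(-2911/2) = 360*(-2/2911) = -720/2911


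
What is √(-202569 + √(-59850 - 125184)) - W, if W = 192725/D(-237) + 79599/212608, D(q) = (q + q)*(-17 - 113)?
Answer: -176460643/50388096 + √(-202569 + I*√185034) ≈ -3.0242 + 450.08*I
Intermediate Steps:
D(q) = -260*q (D(q) = (2*q)*(-130) = -260*q)
W = 176460643/50388096 (W = 192725/((-260*(-237))) + 79599/212608 = 192725/61620 + 79599*(1/212608) = 192725*(1/61620) + 79599/212608 = 2965/948 + 79599/212608 = 176460643/50388096 ≈ 3.5020)
√(-202569 + √(-59850 - 125184)) - W = √(-202569 + √(-59850 - 125184)) - 1*176460643/50388096 = √(-202569 + √(-185034)) - 176460643/50388096 = √(-202569 + I*√185034) - 176460643/50388096 = -176460643/50388096 + √(-202569 + I*√185034)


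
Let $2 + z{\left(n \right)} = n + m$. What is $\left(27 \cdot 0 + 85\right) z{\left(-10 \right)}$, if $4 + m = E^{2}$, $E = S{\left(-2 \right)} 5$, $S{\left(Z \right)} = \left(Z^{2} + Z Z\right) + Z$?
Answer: $75140$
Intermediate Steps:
$S{\left(Z \right)} = Z + 2 Z^{2}$ ($S{\left(Z \right)} = \left(Z^{2} + Z^{2}\right) + Z = 2 Z^{2} + Z = Z + 2 Z^{2}$)
$E = 30$ ($E = - 2 \left(1 + 2 \left(-2\right)\right) 5 = - 2 \left(1 - 4\right) 5 = \left(-2\right) \left(-3\right) 5 = 6 \cdot 5 = 30$)
$m = 896$ ($m = -4 + 30^{2} = -4 + 900 = 896$)
$z{\left(n \right)} = 894 + n$ ($z{\left(n \right)} = -2 + \left(n + 896\right) = -2 + \left(896 + n\right) = 894 + n$)
$\left(27 \cdot 0 + 85\right) z{\left(-10 \right)} = \left(27 \cdot 0 + 85\right) \left(894 - 10\right) = \left(0 + 85\right) 884 = 85 \cdot 884 = 75140$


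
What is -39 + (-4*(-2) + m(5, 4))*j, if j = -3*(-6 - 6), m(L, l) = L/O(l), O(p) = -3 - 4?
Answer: 1563/7 ≈ 223.29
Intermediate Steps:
O(p) = -7
m(L, l) = -L/7 (m(L, l) = L/(-7) = L*(-⅐) = -L/7)
j = 36 (j = -3*(-12) = 36)
-39 + (-4*(-2) + m(5, 4))*j = -39 + (-4*(-2) - ⅐*5)*36 = -39 + (8 - 5/7)*36 = -39 + (51/7)*36 = -39 + 1836/7 = 1563/7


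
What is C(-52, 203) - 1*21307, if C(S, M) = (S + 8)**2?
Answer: -19371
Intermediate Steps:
C(S, M) = (8 + S)**2
C(-52, 203) - 1*21307 = (8 - 52)**2 - 1*21307 = (-44)**2 - 21307 = 1936 - 21307 = -19371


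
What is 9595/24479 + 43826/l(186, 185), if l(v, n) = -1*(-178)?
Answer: 537262282/2178631 ≈ 246.61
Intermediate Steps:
l(v, n) = 178
9595/24479 + 43826/l(186, 185) = 9595/24479 + 43826/178 = 9595*(1/24479) + 43826*(1/178) = 9595/24479 + 21913/89 = 537262282/2178631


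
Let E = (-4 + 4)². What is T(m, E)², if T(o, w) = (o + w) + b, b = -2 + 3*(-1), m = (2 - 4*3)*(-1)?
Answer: 25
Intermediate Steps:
m = 10 (m = (2 - 12)*(-1) = -10*(-1) = 10)
b = -5 (b = -2 - 3 = -5)
E = 0 (E = 0² = 0)
T(o, w) = -5 + o + w (T(o, w) = (o + w) - 5 = -5 + o + w)
T(m, E)² = (-5 + 10 + 0)² = 5² = 25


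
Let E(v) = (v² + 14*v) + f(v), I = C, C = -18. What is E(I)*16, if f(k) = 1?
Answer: 1168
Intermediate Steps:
I = -18
E(v) = 1 + v² + 14*v (E(v) = (v² + 14*v) + 1 = 1 + v² + 14*v)
E(I)*16 = (1 + (-18)² + 14*(-18))*16 = (1 + 324 - 252)*16 = 73*16 = 1168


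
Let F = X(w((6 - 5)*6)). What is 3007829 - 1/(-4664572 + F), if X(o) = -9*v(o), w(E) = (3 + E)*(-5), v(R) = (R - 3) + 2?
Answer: 14028989692983/4664158 ≈ 3.0078e+6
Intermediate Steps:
v(R) = -1 + R (v(R) = (-3 + R) + 2 = -1 + R)
w(E) = -15 - 5*E
X(o) = 9 - 9*o (X(o) = -9*(-1 + o) = 9 - 9*o)
F = 414 (F = 9 - 9*(-15 - 5*(6 - 5)*6) = 9 - 9*(-15 - 5*6) = 9 - 9*(-15 - 30) = 9 - 9*(-45) = 9 + 405 = 414)
3007829 - 1/(-4664572 + F) = 3007829 - 1/(-4664572 + 414) = 3007829 - 1/(-4664158) = 3007829 - 1*(-1/4664158) = 3007829 + 1/4664158 = 14028989692983/4664158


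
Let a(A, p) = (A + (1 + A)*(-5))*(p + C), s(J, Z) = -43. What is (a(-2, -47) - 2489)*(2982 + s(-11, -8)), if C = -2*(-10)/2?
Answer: -7641400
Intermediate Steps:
C = 10 (C = -(-20)/2 = -1*(-10) = 10)
a(A, p) = (-5 - 4*A)*(10 + p) (a(A, p) = (A + (1 + A)*(-5))*(p + 10) = (A + (-5 - 5*A))*(10 + p) = (-5 - 4*A)*(10 + p))
(a(-2, -47) - 2489)*(2982 + s(-11, -8)) = ((-50 - 40*(-2) - 5*(-47) - 4*(-2)*(-47)) - 2489)*(2982 - 43) = ((-50 + 80 + 235 - 376) - 2489)*2939 = (-111 - 2489)*2939 = -2600*2939 = -7641400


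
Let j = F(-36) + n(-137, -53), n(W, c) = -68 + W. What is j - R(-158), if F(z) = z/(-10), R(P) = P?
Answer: -217/5 ≈ -43.400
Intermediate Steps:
F(z) = -z/10 (F(z) = z*(-⅒) = -z/10)
j = -1007/5 (j = -⅒*(-36) + (-68 - 137) = 18/5 - 205 = -1007/5 ≈ -201.40)
j - R(-158) = -1007/5 - 1*(-158) = -1007/5 + 158 = -217/5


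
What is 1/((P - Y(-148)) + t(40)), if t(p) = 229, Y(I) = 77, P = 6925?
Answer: 1/7077 ≈ 0.00014130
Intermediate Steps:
1/((P - Y(-148)) + t(40)) = 1/((6925 - 1*77) + 229) = 1/((6925 - 77) + 229) = 1/(6848 + 229) = 1/7077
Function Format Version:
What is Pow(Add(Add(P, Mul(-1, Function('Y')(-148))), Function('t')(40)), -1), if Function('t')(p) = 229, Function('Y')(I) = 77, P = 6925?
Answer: Rational(1, 7077) ≈ 0.00014130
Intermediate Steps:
Pow(Add(Add(P, Mul(-1, Function('Y')(-148))), Function('t')(40)), -1) = Pow(Add(Add(6925, Mul(-1, 77)), 229), -1) = Pow(Add(Add(6925, -77), 229), -1) = Pow(Add(6848, 229), -1) = Pow(7077, -1) = Rational(1, 7077)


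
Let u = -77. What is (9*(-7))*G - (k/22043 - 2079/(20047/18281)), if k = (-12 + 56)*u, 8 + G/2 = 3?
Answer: 159461865289/63128003 ≈ 2526.0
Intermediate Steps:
G = -10 (G = -16 + 2*3 = -16 + 6 = -10)
k = -3388 (k = (-12 + 56)*(-77) = 44*(-77) = -3388)
(9*(-7))*G - (k/22043 - 2079/(20047/18281)) = (9*(-7))*(-10) - (-3388/22043 - 2079/(20047/18281)) = -63*(-10) - (-3388*1/22043 - 2079/(20047*(1/18281))) = 630 - (-484/3149 - 2079/20047/18281) = 630 - (-484/3149 - 2079*18281/20047) = 630 - (-484/3149 - 38006199/20047) = 630 - 1*(-119691223399/63128003) = 630 + 119691223399/63128003 = 159461865289/63128003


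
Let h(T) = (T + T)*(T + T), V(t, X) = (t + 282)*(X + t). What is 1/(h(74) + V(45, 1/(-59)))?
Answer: 59/2160194 ≈ 2.7312e-5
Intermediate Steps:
V(t, X) = (282 + t)*(X + t)
h(T) = 4*T² (h(T) = (2*T)*(2*T) = 4*T²)
1/(h(74) + V(45, 1/(-59))) = 1/(4*74² + (45² + 282/(-59) + 282*45 + 45/(-59))) = 1/(4*5476 + (2025 + 282*(-1/59) + 12690 - 1/59*45)) = 1/(21904 + (2025 - 282/59 + 12690 - 45/59)) = 1/(21904 + 867858/59) = 1/(2160194/59) = 59/2160194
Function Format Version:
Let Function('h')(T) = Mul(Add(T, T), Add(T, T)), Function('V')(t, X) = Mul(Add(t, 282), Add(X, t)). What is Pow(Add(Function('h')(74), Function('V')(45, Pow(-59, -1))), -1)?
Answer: Rational(59, 2160194) ≈ 2.7312e-5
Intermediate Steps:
Function('V')(t, X) = Mul(Add(282, t), Add(X, t))
Function('h')(T) = Mul(4, Pow(T, 2)) (Function('h')(T) = Mul(Mul(2, T), Mul(2, T)) = Mul(4, Pow(T, 2)))
Pow(Add(Function('h')(74), Function('V')(45, Pow(-59, -1))), -1) = Pow(Add(Mul(4, Pow(74, 2)), Add(Pow(45, 2), Mul(282, Pow(-59, -1)), Mul(282, 45), Mul(Pow(-59, -1), 45))), -1) = Pow(Add(Mul(4, 5476), Add(2025, Mul(282, Rational(-1, 59)), 12690, Mul(Rational(-1, 59), 45))), -1) = Pow(Add(21904, Add(2025, Rational(-282, 59), 12690, Rational(-45, 59))), -1) = Pow(Add(21904, Rational(867858, 59)), -1) = Pow(Rational(2160194, 59), -1) = Rational(59, 2160194)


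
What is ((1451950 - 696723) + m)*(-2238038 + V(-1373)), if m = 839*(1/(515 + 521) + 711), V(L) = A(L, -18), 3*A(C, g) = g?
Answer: -783550425393105/259 ≈ -3.0253e+12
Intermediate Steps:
A(C, g) = g/3
V(L) = -6 (V(L) = (⅓)*(-18) = -6)
m = 618004883/1036 (m = 839*(1/1036 + 711) = 839*(736597/1036) = 618004883/1036 ≈ 5.9653e+5)
((1451950 - 696723) + m)*(-2238038 + V(-1373)) = ((1451950 - 696723) + 618004883/1036)*(-2238038 - 6) = (755227 + 618004883/1036)*(-2238044) = (1400420055/1036)*(-2238044) = -783550425393105/259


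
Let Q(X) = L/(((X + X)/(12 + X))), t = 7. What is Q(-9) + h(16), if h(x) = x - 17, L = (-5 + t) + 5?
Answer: -13/6 ≈ -2.1667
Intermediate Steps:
L = 7 (L = (-5 + 7) + 5 = 2 + 5 = 7)
Q(X) = 7*(12 + X)/(2*X) (Q(X) = 7/(((X + X)/(12 + X))) = 7/(((2*X)/(12 + X))) = 7/((2*X/(12 + X))) = 7*((12 + X)/(2*X)) = 7*(12 + X)/(2*X))
h(x) = -17 + x
Q(-9) + h(16) = (7/2 + 42/(-9)) + (-17 + 16) = (7/2 + 42*(-⅑)) - 1 = (7/2 - 14/3) - 1 = -7/6 - 1 = -13/6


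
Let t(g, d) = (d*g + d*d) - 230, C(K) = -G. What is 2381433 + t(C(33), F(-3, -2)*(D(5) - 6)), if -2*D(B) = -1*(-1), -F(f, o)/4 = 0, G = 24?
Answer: 2381203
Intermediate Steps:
F(f, o) = 0 (F(f, o) = -4*0 = 0)
C(K) = -24 (C(K) = -1*24 = -24)
D(B) = -½ (D(B) = -(-1)*(-1)/2 = -½*1 = -½)
t(g, d) = -230 + d² + d*g (t(g, d) = (d*g + d²) - 230 = (d² + d*g) - 230 = -230 + d² + d*g)
2381433 + t(C(33), F(-3, -2)*(D(5) - 6)) = 2381433 + (-230 + (0*(-½ - 6))² + (0*(-½ - 6))*(-24)) = 2381433 + (-230 + (0*(-13/2))² + (0*(-13/2))*(-24)) = 2381433 + (-230 + 0² + 0*(-24)) = 2381433 + (-230 + 0 + 0) = 2381433 - 230 = 2381203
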